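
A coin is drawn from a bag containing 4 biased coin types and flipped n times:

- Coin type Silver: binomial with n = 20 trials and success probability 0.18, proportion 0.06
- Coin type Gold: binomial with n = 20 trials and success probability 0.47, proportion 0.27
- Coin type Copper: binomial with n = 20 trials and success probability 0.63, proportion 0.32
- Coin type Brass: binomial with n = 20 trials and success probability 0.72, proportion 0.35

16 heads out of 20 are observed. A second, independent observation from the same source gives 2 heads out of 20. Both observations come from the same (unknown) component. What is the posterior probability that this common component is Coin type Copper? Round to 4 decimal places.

0.0784

Apply Bayes' rule: the posterior for each component is proportional to its prior times its likelihood at x.
Since both observations come from the same component, the likelihood for component k is f_k(x₁)·f_k(x₂).
  f_Silver = [C(20,16)·0.18^16·0.82^4 = 4845·1.2144e-12·0.452122 = 2.66017e-09] × [0.172961] = 4.60105e-10
  f_Gold = [C(20,16)·0.47^16·0.53^4 = 4845·5.66977e-06·0.0789048 = 0.00216752] × [0.000456999] = 9.90554e-07
  f_Copper = [C(20,16)·0.63^16·0.37^4 = 4845·0.000615813·0.0187416 = 0.0559177] × [1.2737e-06] = 7.12222e-08
  f_Brass = [C(20,16)·0.72^16·0.28^4 = 4845·0.00521579·0.00614656 = 0.155327] × [1.10221e-08] = 1.71202e-09
Multiply by the mixture weights:
  π_Silver·f_Silver = 0.06 × 4.60105e-10 = 2.76063e-11
  π_Gold·f_Gold = 0.27 × 9.90554e-07 = 2.67449e-07
  π_Copper·f_Copper = 0.32 × 7.12222e-08 = 2.27911e-08
  π_Brass·f_Brass = 0.35 × 1.71202e-09 = 5.99207e-10
Evidence: 2.76063e-11 + 2.67449e-07 + 2.27911e-08 + 5.99207e-10 = 2.90867e-07
Responsibility of Coin type Copper: 2.27911e-08 / 2.90867e-07 ≈ 0.0784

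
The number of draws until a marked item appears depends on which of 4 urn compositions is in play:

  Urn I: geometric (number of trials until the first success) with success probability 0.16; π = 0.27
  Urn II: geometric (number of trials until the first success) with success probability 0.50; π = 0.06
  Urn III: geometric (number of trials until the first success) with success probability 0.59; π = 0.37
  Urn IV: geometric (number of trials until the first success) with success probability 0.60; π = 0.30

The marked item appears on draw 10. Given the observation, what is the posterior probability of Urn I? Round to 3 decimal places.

By Bayes' theorem, P(k | x) = w_k f_k(x) / Σ_j w_j f_j(x).
Evaluate each component's likelihood at the observed value:
  p_I = 0.16·(1−0.16)^9 = 0.16·0.208216 = 0.0333145
  p_II = 0.50·(1−0.50)^9 = 0.50·0.00195312 = 0.000976562
  p_III = 0.59·(1−0.59)^9 = 0.59·0.000327382 = 0.000193155
  p_IV = 0.60·(1−0.60)^9 = 0.60·0.000262144 = 0.000157286
Unnormalised posteriors:
  w_I·p_I = 0.27 × 0.0333145 = 0.00899492
  w_II·p_II = 0.06 × 0.000976562 = 5.85937e-05
  w_III·p_III = 0.37 × 0.000193155 = 7.14675e-05
  w_IV·p_IV = 0.30 × 0.000157286 = 4.71859e-05
Normaliser: 0.00899492 + 5.85937e-05 + 7.14675e-05 + 4.71859e-05 = 0.00917217
Responsibility of Urn I: 0.00899492 / 0.00917217 ≈ 0.981

0.981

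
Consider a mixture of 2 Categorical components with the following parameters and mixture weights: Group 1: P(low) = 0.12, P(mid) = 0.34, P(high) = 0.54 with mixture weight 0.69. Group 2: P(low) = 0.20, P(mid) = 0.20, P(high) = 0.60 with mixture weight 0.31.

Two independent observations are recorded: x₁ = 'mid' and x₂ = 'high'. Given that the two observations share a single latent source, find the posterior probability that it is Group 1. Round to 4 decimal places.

0.7730

Posterior ∝ prior × likelihood, so P(k | x) ∝ π_k f_k(x); normalise over all components.
Since both observations come from the same component, the likelihood for component k is f_k(x₁)·f_k(x₂).
  p_1 = [0.34] × [0.54] = 0.1836
  p_2 = [0.2] × [0.6] = 0.12
Prior × likelihood for each component:
  π_1·p_1 = 0.69 × 0.1836 = 0.126684
  π_2·p_2 = 0.31 × 0.12 = 0.0372
Normaliser: 0.126684 + 0.0372 = 0.163884
P(Group 1 | x₁, x₂) = 0.126684 / 0.163884 ≈ 0.7730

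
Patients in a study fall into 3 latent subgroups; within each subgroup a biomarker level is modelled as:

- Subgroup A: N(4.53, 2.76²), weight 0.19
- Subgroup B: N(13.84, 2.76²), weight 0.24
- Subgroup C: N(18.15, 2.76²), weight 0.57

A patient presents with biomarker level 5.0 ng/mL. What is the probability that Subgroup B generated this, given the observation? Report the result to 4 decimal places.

Posterior ∝ prior × likelihood, so P(k | x) ∝ w_k f_k(x); normalise over all components.
Normal densities:
  p_A = (1/(2.76·√(2π)))·exp(−(5.0−4.53)²/(2·2.76²)) = 0.144544·exp(-0.01450) = 0.142464
  p_B = (1/(2.76·√(2π)))·exp(−(5.0−13.84)²/(2·2.76²)) = 0.144544·exp(-5.12928) = 0.000855821
  p_C = (1/(2.76·√(2π)))·exp(−(5.0−18.15)²/(2·2.76²)) = 0.144544·exp(-11.35020) = 1.70088e-06
Prior × likelihood for each component:
  w_A·p_A = 0.19 × 0.142464 = 0.0270681
  w_B·p_B = 0.24 × 0.000855821 = 0.000205397
  w_C·p_C = 0.57 × 1.70088e-06 = 9.69502e-07
Evidence: 0.0270681 + 0.000205397 + 9.69502e-07 = 0.0272745
So the posterior for Subgroup B is 0.000205397 / 0.0272745 ≈ 0.0075.

0.0075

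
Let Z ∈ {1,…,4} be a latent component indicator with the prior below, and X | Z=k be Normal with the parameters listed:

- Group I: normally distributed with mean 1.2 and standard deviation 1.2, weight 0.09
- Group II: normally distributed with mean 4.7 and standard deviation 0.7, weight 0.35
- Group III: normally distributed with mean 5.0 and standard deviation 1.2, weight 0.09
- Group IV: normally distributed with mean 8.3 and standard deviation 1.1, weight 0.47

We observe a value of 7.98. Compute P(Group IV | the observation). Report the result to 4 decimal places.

Apply Bayes' rule: the posterior for each component is proportional to its prior times its likelihood at x.
Component likelihoods at x = 7.98:
  p_I = (1/(1.2·√(2π)))·exp(−(7.98−1.2)²/(2·1.2²)) = 0.332452·exp(-15.96125) = 3.88907e-08
  p_II = (1/(0.7·√(2π)))·exp(−(7.98−4.7)²/(2·0.7²)) = 0.569918·exp(-10.97796) = 9.73072e-06
  p_III = (1/(1.2·√(2π)))·exp(−(7.98−5.0)²/(2·1.2²)) = 0.332452·exp(-3.08347) = 0.0152263
  p_IV = (1/(1.1·√(2π)))·exp(−(7.98−8.3)²/(2·1.1²)) = 0.362675·exp(-0.04231) = 0.347649
Unnormalised posteriors:
  P(Z=I)·p_I = 0.09 × 3.88907e-08 = 3.50017e-09
  P(Z=II)·p_II = 0.35 × 9.73072e-06 = 3.40575e-06
  P(Z=III)·p_III = 0.09 × 0.0152263 = 0.00137037
  P(Z=IV)·p_IV = 0.47 × 0.347649 = 0.163395
Sum: 3.50017e-09 + 3.40575e-06 + 0.00137037 + 0.163395 = 0.164769
P(Group IV | 7.98) ≈ 0.9917

0.9917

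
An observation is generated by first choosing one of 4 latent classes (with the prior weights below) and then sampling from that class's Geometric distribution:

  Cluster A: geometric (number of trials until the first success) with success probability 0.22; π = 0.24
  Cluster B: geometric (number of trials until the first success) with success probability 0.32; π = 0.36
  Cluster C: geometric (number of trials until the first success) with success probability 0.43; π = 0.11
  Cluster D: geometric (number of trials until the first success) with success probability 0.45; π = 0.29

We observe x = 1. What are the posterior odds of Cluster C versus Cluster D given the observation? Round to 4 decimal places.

0.3625

Since P(k|x) ∝ w_k f_k(x), the posterior odds are w_i f_i(x) / (w_j f_j(x)).
Evaluate each component's likelihood at the observed value:
  p_A = 0.22·(1−0.22)^0 = 0.22·1 = 0.22
  p_B = 0.32·(1−0.32)^0 = 0.32·1 = 0.32
  p_C = 0.43·(1−0.43)^0 = 0.43·1 = 0.43
  p_D = 0.45·(1−0.45)^0 = 0.45·1 = 0.45
Posterior odds = (w_C·p_C) / (w_D·p_D) = (0.11·0.43) / (0.29·0.45) = 0.0473 / 0.1305 ≈ 0.3625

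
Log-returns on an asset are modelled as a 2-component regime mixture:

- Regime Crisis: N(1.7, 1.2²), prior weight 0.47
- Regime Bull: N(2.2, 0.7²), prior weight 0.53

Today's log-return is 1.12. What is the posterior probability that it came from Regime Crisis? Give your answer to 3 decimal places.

0.602

By Bayes' theorem, P(k | x) = w_k f_k(x) / Σ_j w_j f_j(x).
Normal densities:
  f_Crisis = (1/(1.2·√(2π)))·exp(−(1.12−1.7)²/(2·1.2²)) = 0.332452·exp(-0.11681) = 0.295802
  f_Bull = (1/(0.7·√(2π)))·exp(−(1.12−2.2)²/(2·0.7²)) = 0.569918·exp(-1.19020) = 0.173346
Unnormalised posteriors:
  w_Crisis·f_Crisis = 0.47 × 0.295802 = 0.139027
  w_Bull·f_Bull = 0.53 × 0.173346 = 0.0918732
Normaliser: 0.139027 + 0.0918732 = 0.2309
So the posterior for Regime Crisis is 0.139027 / 0.2309 ≈ 0.602.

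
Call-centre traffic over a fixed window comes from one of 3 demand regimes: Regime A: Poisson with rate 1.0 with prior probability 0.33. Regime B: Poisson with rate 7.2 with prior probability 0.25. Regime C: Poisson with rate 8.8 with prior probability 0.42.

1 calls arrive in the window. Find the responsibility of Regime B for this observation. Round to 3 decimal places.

0.011

Posterior ∝ prior × likelihood, so P(k | x) ∝ π_k f_k(x); normalise over all components.
Poisson probabilities:
  p_A = 0.367879
  p_B = 0.00537542
  p_C = 0.00132645
Weight by the priors:
  π_A·p_A = 0.33 × 0.367879 = 0.1214
  π_B·p_B = 0.25 × 0.00537542 = 0.00134385
  π_C·p_C = 0.42 × 0.00132645 = 0.000557109
Sum: 0.1214 + 0.00134385 + 0.000557109 = 0.123301
P(Regime B | x) = 0.00134385 / 0.123301 ≈ 0.011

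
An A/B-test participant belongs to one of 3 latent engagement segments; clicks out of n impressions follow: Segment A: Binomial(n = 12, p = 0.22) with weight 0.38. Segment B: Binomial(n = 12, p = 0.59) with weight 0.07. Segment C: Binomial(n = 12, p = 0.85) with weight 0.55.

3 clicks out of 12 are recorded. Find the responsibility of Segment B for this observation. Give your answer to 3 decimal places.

0.011

By Bayes' theorem, P(k | x) = P(Z=k) f_k(x) / Σ_j P(Z=j) f_j(x).
Component likelihoods at x = 3 clicks out of 12:
  p_A = C(12,3)·0.22^3·0.78^9 = 220·0.010648·0.106869 = 0.250347
  p_B = C(12,3)·0.59^3·0.41^9 = 220·0.205379·0.000327382 = 0.0147922
  p_C = C(12,3)·0.85^3·0.15^9 = 220·0.614125·3.84434e-08 = 5.19399e-06
Multiply by the mixture weights:
  P(Z=A)·p_A = 0.38 × 0.250347 = 0.0951318
  P(Z=B)·p_B = 0.07 × 0.0147922 = 0.00103546
  P(Z=C)·p_C = 0.55 × 5.19399e-06 = 2.85669e-06
Marginal: 0.0951318 + 0.00103546 + 2.85669e-06 = 0.0961701
So the posterior for Segment B is 0.00103546 / 0.0961701 ≈ 0.011.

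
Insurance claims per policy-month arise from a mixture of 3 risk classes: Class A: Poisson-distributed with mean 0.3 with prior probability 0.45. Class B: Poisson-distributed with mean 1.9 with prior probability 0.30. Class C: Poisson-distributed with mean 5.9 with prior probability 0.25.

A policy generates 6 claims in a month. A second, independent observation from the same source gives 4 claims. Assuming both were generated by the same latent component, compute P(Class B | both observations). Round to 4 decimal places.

0.0411

Apply Bayes' rule: the posterior for each component is proportional to its prior times its likelihood at x.
Since both observations come from the same component, the likelihood for component k is f_k(x₁)·f_k(x₂).
  L_A = [e^(−0.3)·0.3^6/6! = 7.50078e-07] × [0.000250026] = 1.87539e-10
  L_B = [e^(−1.9)·1.9^6/6! = 0.00977304] × [0.0812164] = 0.000793731
  L_C = [e^(−5.9)·5.9^6/6! = 0.160488] × [0.138312] = 0.0221974
Prior × likelihood for each component:
  π_A·L_A = 0.45 × 1.87539e-10 = 8.43927e-11
  π_B·L_B = 0.30 × 0.000793731 = 0.000238119
  π_C·L_C = 0.25 × 0.0221974 = 0.00554934
Sum: 8.43927e-11 + 0.000238119 + 0.00554934 = 0.00578746
P(Class B | x) = 0.000238119 / 0.00578746 ≈ 0.0411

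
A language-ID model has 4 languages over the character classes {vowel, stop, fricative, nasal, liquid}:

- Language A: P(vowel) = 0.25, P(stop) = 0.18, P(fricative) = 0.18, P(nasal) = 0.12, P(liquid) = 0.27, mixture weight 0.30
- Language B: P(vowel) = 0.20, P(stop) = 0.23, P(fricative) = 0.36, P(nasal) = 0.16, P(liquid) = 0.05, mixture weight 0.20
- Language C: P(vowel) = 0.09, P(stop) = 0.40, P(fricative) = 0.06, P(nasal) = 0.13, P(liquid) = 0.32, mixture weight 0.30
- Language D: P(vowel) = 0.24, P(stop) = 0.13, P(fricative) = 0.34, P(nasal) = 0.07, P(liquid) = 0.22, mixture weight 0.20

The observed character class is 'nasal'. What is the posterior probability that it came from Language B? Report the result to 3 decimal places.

By Bayes' theorem, P(k | x) = w_k f_k(x) / Σ_j w_j f_j(x).
Evaluate each component's likelihood at the observed value:
  L_A = 0.12
  L_B = 0.16
  L_C = 0.13
  L_D = 0.07
Weight by the priors:
  w_A·L_A = 0.30 × 0.12 = 0.036
  w_B·L_B = 0.20 × 0.16 = 0.032
  w_C·L_C = 0.30 × 0.13 = 0.039
  w_D·L_D = 0.20 × 0.07 = 0.014
Evidence: 0.036 + 0.032 + 0.039 + 0.014 = 0.121
P(Language B | 'nasal') ≈ 0.264

0.264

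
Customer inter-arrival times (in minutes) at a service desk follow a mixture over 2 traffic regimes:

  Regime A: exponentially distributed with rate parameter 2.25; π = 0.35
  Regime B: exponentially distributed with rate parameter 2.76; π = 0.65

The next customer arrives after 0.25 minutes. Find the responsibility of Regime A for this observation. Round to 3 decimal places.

0.333

Apply Bayes' rule: the posterior for each component is proportional to its prior times its likelihood at x.
Component likelihoods at x = 0.25 minutes:
  f_A = 1.28201
  f_B = 1.38435
Prior × likelihood for each component:
  w_A·f_A = 0.35 × 1.28201 = 0.448704
  w_B·f_B = 0.65 × 1.38435 = 0.899827
Marginal: 0.448704 + 0.899827 = 1.34853
So the posterior for Regime A is 0.448704 / 1.34853 ≈ 0.333.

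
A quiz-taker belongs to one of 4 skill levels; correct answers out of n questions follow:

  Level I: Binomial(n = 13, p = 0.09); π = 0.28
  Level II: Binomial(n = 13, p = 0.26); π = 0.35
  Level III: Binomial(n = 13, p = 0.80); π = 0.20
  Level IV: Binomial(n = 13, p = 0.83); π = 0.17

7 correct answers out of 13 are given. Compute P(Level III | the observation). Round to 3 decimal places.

Apply Bayes' rule: the posterior for each component is proportional to its prior times its likelihood at x.
Component likelihoods at x = 7 correct answers out of 13:
  L_I = C(13,7)·0.09^7·0.91^6 = 1716·4.78297e-08·0.567869 = 4.66083e-05
  L_II = C(13,7)·0.26^7·0.74^6 = 1716·8.03181e-05·0.164206 = 0.0226319
  L_III = C(13,7)·0.80^7·0.20^6 = 1716·0.209715·6.4e-05 = 0.0230318
  L_IV = C(13,7)·0.83^7·0.17^6 = 1716·0.271361·2.41376e-05 = 0.0112398
Unnormalised posteriors:
  w_I·L_I = 0.28 × 4.66083e-05 = 1.30503e-05
  w_II·L_II = 0.35 × 0.0226319 = 0.00792117
  w_III·L_III = 0.20 × 0.0230318 = 0.00460635
  w_IV·L_IV = 0.17 × 0.0112398 = 0.00191076
Evidence: 1.30503e-05 + 0.00792117 + 0.00460635 + 0.00191076 = 0.0144513
Responsibility of Level III: 0.00460635 / 0.0144513 ≈ 0.319

0.319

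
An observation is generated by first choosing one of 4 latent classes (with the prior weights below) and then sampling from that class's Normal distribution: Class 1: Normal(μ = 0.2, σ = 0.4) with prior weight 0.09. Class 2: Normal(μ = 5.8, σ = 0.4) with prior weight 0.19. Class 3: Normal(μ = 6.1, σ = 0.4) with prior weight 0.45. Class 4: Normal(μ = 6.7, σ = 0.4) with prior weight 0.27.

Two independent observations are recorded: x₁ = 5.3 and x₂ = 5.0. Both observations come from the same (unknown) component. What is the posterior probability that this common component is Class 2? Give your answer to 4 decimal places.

The responsibility of component k is π_k f_k(x) divided by Σ_j π_j f_j(x).
Since both observations come from the same component, the likelihood for component k is f_k(x₁)·f_k(x₂).
  p_1 = [4.99864e-36] × [5.36596e-32] = 2.68225e-67
  p_2 = [0.456623] × [0.134977] = 0.0616338
  p_3 = [0.134977] × [0.0227339] = 0.00306856
  p_4 = [0.00218171] × [0.000119297] = 2.6027e-07
Prior × likelihood for each component:
  π_1·p_1 = 0.09 × 2.68225e-67 = 2.41402e-68
  π_2·p_2 = 0.19 × 0.0616338 = 0.0117104
  π_3·p_3 = 0.45 × 0.00306856 = 0.00138085
  π_4·p_4 = 0.27 × 2.6027e-07 = 7.02729e-08
Denominator: 2.41402e-68 + 0.0117104 + 0.00138085 + 7.02729e-08 = 0.0130913
So the posterior for Class 2 is 0.0117104 / 0.0130913 ≈ 0.8945.

0.8945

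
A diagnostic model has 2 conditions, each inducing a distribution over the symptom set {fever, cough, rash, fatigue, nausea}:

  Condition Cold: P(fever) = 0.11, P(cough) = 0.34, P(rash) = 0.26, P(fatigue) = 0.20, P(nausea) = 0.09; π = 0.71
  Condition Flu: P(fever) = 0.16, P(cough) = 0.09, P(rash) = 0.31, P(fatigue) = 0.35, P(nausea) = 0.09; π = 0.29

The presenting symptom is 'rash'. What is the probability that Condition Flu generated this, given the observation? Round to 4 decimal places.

0.3275

Apply Bayes' rule: the posterior for each component is proportional to its prior times its likelihood at x.
Categorical probabilities:
  p_Cold = P(rash | comp) = 0.26
  p_Flu = P(rash | comp) = 0.31
Weight by the priors:
  π_Cold·p_Cold = 0.71 × 0.26 = 0.1846
  π_Flu·p_Flu = 0.29 × 0.31 = 0.0899
Normaliser: 0.1846 + 0.0899 = 0.2745
Responsibility of Condition Flu: 0.0899 / 0.2745 ≈ 0.3275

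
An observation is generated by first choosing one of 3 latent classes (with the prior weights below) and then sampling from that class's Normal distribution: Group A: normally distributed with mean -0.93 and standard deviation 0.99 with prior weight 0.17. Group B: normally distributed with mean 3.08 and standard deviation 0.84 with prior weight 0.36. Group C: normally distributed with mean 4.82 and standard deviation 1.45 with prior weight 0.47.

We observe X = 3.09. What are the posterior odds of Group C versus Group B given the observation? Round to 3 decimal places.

Since P(k|x) ∝ π_k f_k(x), the posterior odds are π_i f_i(x) / (π_j f_j(x)).
Normal densities:
  f_A = (1/(0.99·√(2π)))·exp(−(3.09−-0.93)²/(2·0.99²)) = 0.402972·exp(-8.24426) = 0.000105886
  f_B = (1/(0.84·√(2π)))·exp(−(3.09−3.08)²/(2·0.84²)) = 0.474931·exp(-0.00007) = 0.474898
  f_C = (1/(1.45·√(2π)))·exp(−(3.09−4.82)²/(2·1.45²)) = 0.275133·exp(-0.71175) = 0.135031
Posterior odds = (π_C·f_C) / (π_B·f_B) = (0.47·0.135031) / (0.36·0.474898) = 0.0634646 / 0.170963 ≈ 0.371

0.371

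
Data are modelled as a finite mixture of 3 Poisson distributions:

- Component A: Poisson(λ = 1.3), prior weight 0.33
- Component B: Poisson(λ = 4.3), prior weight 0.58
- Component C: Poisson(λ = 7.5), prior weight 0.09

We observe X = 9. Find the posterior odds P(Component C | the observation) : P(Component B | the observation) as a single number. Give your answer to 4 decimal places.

0.9449

The posterior odds equal the prior odds times the likelihood ratio: (w_i/w_j)·(f_i(x)/f_j(x)).
Component likelihoods at x = 9:
  f_A = 7.96424e-06
  f_B = 0.0187926
  f_C = 0.11444
0.0102996 / 0.0108997 ≈ 0.9449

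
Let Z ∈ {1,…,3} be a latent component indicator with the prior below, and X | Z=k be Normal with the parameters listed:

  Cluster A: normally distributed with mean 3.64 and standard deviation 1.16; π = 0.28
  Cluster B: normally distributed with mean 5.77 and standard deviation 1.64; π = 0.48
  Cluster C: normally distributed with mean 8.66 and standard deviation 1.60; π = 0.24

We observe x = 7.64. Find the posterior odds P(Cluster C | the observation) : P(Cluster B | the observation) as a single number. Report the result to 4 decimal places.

Since P(k|x) ∝ π_k f_k(x), the posterior odds are π_i f_i(x) / (π_j f_j(x)).
Normal densities:
  f_A = 0.000900409
  f_B = 0.126982
  f_C = 0.203489
Odds = (0.24/0.48) × (0.203489/0.126982) = 0.5 × 1.6025 ≈ 0.8013

0.8013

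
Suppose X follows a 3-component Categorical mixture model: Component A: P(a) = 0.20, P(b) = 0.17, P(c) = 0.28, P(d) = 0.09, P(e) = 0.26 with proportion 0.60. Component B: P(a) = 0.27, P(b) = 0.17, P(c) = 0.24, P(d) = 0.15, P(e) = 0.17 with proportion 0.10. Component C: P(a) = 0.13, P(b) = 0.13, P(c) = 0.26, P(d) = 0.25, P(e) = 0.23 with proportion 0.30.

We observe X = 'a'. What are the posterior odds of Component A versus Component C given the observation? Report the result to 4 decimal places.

Posterior odds = (P(Z=i) f_i(x)) / (P(Z=j) f_j(x)); the normalising sum cancels.
Evaluate each component's likelihood at the observed value:
  p_A = P(a | comp) = 0.20
  p_B = P(a | comp) = 0.27
  p_C = P(a | comp) = 0.13
Odds = (0.60/0.30) × (0.2/0.13) = 2 × 1.53846 ≈ 3.0769

3.0769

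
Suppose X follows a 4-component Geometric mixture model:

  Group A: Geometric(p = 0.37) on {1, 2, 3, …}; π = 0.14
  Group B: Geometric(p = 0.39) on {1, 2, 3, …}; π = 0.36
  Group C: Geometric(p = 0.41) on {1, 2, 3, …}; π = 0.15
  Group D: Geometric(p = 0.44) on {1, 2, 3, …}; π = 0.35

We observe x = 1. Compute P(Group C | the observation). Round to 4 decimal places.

By Bayes' theorem, P(k | x) = π_k f_k(x) / Σ_j π_j f_j(x).
Evaluate each component's likelihood at the observed value:
  f_A = 0.37·(1−0.37)^0 = 0.37·1 = 0.37
  f_B = 0.39·(1−0.39)^0 = 0.39·1 = 0.39
  f_C = 0.41·(1−0.41)^0 = 0.41·1 = 0.41
  f_D = 0.44·(1−0.44)^0 = 0.44·1 = 0.44
Prior × likelihood for each component:
  π_A·f_A = 0.14 × 0.37 = 0.0518
  π_B·f_B = 0.36 × 0.39 = 0.1404
  π_C·f_C = 0.15 × 0.41 = 0.0615
  π_D·f_D = 0.35 × 0.44 = 0.154
Sum: 0.0518 + 0.1404 + 0.0615 + 0.154 = 0.4077
So the posterior for Group C is 0.0615 / 0.4077 ≈ 0.1508.

0.1508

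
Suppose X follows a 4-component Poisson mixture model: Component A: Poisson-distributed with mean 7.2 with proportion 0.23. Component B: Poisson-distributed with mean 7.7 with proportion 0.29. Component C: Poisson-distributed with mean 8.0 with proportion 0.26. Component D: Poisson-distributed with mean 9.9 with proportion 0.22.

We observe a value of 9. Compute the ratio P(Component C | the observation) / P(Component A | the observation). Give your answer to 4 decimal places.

1.3111

Since P(k|x) ∝ w_k f_k(x), the posterior odds are w_i f_i(x) / (w_j f_j(x)).
Component likelihoods at x = 9:
  p_A = e^(−7.2)·7.2^9/9! = 0.106982
  p_B = e^(−7.7)·7.7^9/9! = 0.118737
  p_C = e^(−8.0)·8.0^9/9! = 0.124077
  p_D = e^(−9.9)·9.9^9/9! = 0.12631
0.03226 / 0.0246058 ≈ 1.3111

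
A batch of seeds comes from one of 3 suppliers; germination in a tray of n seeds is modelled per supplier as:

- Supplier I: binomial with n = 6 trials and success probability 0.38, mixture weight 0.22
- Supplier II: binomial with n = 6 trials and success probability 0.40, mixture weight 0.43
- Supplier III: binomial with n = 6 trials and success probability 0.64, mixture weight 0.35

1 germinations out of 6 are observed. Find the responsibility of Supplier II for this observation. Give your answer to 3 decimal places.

By Bayes' theorem, P(k | x) = π_k f_k(x) / Σ_j π_j f_j(x).
Component likelihoods at x = 1 germinations out of 6:
  p_I = 0.208878
  p_II = 0.186624
  p_III = 0.023219
Prior × likelihood for each component:
  π_I·p_I = 0.22 × 0.208878 = 0.0459532
  π_II·p_II = 0.43 × 0.186624 = 0.0802483
  π_III·p_III = 0.35 × 0.023219 = 0.00812665
Normaliser: 0.0459532 + 0.0802483 + 0.00812665 = 0.134328
So the posterior for Supplier II is 0.0802483 / 0.134328 ≈ 0.597.

0.597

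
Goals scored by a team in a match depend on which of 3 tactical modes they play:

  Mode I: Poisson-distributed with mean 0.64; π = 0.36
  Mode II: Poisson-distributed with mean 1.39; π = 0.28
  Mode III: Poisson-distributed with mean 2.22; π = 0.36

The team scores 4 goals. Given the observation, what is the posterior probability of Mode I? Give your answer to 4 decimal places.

0.0256

The responsibility of component k is π_k f_k(x) divided by Σ_j π_j f_j(x).
Evaluate each component's likelihood at the observed value:
  f_I = e^(−0.64)·0.64^4/4! = 0.00368604
  f_II = e^(−1.39)·1.39^4/4! = 0.0387417
  f_III = e^(−2.22)·2.22^4/4! = 0.109918
Unnormalised posteriors:
  π_I·f_I = 0.36 × 0.00368604 = 0.00132697
  π_II·f_II = 0.28 × 0.0387417 = 0.0108477
  π_III·f_III = 0.36 × 0.109918 = 0.0395703
Normaliser: 0.00132697 + 0.0108477 + 0.0395703 = 0.051745
Responsibility of Mode I: 0.00132697 / 0.051745 ≈ 0.0256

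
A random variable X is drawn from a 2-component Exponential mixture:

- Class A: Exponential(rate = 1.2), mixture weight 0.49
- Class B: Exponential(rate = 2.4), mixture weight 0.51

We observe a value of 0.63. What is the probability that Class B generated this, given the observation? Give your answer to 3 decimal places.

Apply Bayes' rule: the posterior for each component is proportional to its prior times its likelihood at x.
Evaluate each component's likelihood at the observed value:
  L_A = 0.563449
  L_B = 0.529125
Unnormalised posteriors:
  w_A·L_A = 0.49 × 0.563449 = 0.27609
  w_B·L_B = 0.51 × 0.529125 = 0.269854
Sum: 0.27609 + 0.269854 = 0.545944
So the posterior for Class B is 0.269854 / 0.545944 ≈ 0.494.

0.494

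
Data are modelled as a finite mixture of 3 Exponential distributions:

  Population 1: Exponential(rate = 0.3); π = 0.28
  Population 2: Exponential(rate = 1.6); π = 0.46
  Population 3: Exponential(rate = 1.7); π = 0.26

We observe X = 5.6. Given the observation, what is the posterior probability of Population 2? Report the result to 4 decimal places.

0.0060

The responsibility of component k is w_k f_k(x) divided by Σ_j w_j f_j(x).
Evaluate each component's likelihood at the observed value:
  p_1 = 0.0559122
  p_2 = 0.000205514
  p_3 = 0.000124728
Weight by the priors:
  w_1·p_1 = 0.28 × 0.0559122 = 0.0156554
  w_2·p_2 = 0.46 × 0.000205514 = 9.45364e-05
  w_3·p_3 = 0.26 × 0.000124728 = 3.24294e-05
Sum: 0.0156554 + 9.45364e-05 + 3.24294e-05 = 0.0157824
P(Population 2 | the observation) ≈ 0.0060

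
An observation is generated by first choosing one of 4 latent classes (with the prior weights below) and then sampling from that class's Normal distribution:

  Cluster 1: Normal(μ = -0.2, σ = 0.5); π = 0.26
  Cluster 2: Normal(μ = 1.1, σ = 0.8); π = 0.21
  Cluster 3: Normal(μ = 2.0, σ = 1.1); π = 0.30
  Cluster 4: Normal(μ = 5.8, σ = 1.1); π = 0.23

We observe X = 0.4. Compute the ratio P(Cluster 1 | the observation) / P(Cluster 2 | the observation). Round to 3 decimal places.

Since P(k|x) ∝ π_k f_k(x), the posterior odds are π_i f_i(x) / (π_j f_j(x)).
Component likelihoods at x = 0.4:
  p_1 = (1/(0.5·√(2π)))·exp(−(0.4−-0.2)²/(2·0.5²)) = 0.797885·exp(-0.72000) = 0.388372
  p_2 = (1/(0.8·√(2π)))·exp(−(0.4−1.1)²/(2·0.8²)) = 0.498678·exp(-0.38281) = 0.340069
  p_3 = (1/(1.1·√(2π)))·exp(−(0.4−2.0)²/(2·1.1²)) = 0.362675·exp(-1.05785) = 0.125921
  p_4 = (1/(1.1·√(2π)))·exp(−(0.4−5.8)²/(2·1.1²)) = 0.362675·exp(-12.04959) = 2.12055e-06
Odds = (0.26/0.21) × (0.388372/0.340069) = 1.2381 × 1.14204 ≈ 1.414

1.414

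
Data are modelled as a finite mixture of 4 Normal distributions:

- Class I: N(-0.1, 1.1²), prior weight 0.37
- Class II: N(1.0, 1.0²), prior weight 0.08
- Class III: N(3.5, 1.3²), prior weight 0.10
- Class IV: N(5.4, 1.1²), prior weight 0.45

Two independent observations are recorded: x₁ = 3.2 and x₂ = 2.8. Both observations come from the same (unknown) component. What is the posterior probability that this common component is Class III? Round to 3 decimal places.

The responsibility of component k is π_k f_k(x) divided by Σ_j π_j f_j(x).
Since both observations come from the same component, the likelihood for component k is f_k(x₁)·f_k(x₂).
  p_I = [(1/(1.1·√(2π)))·exp(−(3.2−-0.1)²/(2·1.1²)) = 0.362675·exp(-4.50000) = 0.00402895] × [0.0112268] = 4.52321e-05
  p_II = [(1/(1.0·√(2π)))·exp(−(3.2−1.0)²/(2·1.0²)) = 0.398942·exp(-2.42000) = 0.0354746] × [0.0789502] = 0.00280072
  p_III = [(1/(1.3·√(2π)))·exp(−(3.2−3.5)²/(2·1.3²)) = 0.306879·exp(-0.02663) = 0.298815] × [0.265465] = 0.0793249
  p_IV = [(1/(1.1·√(2π)))·exp(−(3.2−5.4)²/(2·1.1²)) = 0.362675·exp(-2.00000) = 0.0490827] × [0.0222006] = 0.00108966
Prior × likelihood for each component:
  π_I·p_I = 0.37 × 4.52321e-05 = 1.67359e-05
  π_II·p_II = 0.08 × 0.00280072 = 0.000224058
  π_III·p_III = 0.10 × 0.0793249 = 0.00793249
  π_IV·p_IV = 0.45 × 0.00108966 = 0.000490349
Marginal: 1.67359e-05 + 0.000224058 + 0.00793249 + 0.000490349 = 0.00866363
P(Class III | data) ≈ 0.916

0.916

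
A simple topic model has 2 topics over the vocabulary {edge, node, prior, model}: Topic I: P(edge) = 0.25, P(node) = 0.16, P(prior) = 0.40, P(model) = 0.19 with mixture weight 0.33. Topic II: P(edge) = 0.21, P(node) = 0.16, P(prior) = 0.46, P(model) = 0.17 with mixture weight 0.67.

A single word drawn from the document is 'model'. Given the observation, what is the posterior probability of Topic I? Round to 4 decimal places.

The responsibility of component k is w_k f_k(x) divided by Σ_j w_j f_j(x).
Component likelihoods at x = 'model':
  f_I = 0.19
  f_II = 0.17
Weight by the priors:
  w_I·f_I = 0.33 × 0.19 = 0.0627
  w_II·f_II = 0.67 × 0.17 = 0.1139
Normaliser: 0.0627 + 0.1139 = 0.1766
Responsibility of Topic I: 0.0627 / 0.1766 ≈ 0.3550

0.3550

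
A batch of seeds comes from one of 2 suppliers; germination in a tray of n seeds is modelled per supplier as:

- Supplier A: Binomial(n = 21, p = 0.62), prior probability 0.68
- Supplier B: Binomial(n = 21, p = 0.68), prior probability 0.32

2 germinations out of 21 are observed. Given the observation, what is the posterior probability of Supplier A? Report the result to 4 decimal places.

Apply Bayes' rule: the posterior for each component is proportional to its prior times its likelihood at x.
Evaluate each component's likelihood at the observed value:
  L_A = 8.37319e-07
  L_B = 3.84669e-08
Prior × likelihood for each component:
  P(Z=A)·L_A = 0.68 × 8.37319e-07 = 5.69377e-07
  P(Z=B)·L_B = 0.32 × 3.84669e-08 = 1.23094e-08
Marginal: 5.69377e-07 + 1.23094e-08 = 5.81686e-07
P(Supplier A | the observation) = 5.69377e-07 / 5.81686e-07 ≈ 0.9788

0.9788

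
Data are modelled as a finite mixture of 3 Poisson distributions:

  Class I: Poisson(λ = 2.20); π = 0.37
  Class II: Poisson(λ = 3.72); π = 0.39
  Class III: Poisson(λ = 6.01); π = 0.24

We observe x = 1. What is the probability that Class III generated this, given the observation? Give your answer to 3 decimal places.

0.027

P(component k | x) = π_k·f_k(x) / marginal(x), where marginal(x) = Σ_j π_j·f_j(x).
Evaluate each component's likelihood at the observed value:
  p_I = e^(−2.20)·2.20^1/1! = 0.243767
  p_II = e^(−3.72)·3.72^1/1! = 0.0901504
  p_III = e^(−6.01)·6.01^1/1! = 0.0147491
Unnormalised posteriors:
  π_I·p_I = 0.37 × 0.243767 = 0.0901938
  π_II·p_II = 0.39 × 0.0901504 = 0.0351586
  π_III·p_III = 0.24 × 0.0147491 = 0.00353978
Normaliser: 0.0901938 + 0.0351586 + 0.00353978 = 0.128892
P(Class III | the observation) ≈ 0.027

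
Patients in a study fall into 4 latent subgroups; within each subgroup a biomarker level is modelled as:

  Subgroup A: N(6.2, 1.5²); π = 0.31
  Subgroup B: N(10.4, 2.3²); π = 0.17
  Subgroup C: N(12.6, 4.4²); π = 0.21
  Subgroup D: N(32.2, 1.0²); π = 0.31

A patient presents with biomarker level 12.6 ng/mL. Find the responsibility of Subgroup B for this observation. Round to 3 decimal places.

0.495

By Bayes' theorem, P(k | x) = π_k f_k(x) / Σ_j π_j f_j(x).
Normal densities:
  L_A = 2.96329e-05
  L_B = 0.109776
  L_C = 0.0906687
  L_D = 1.51924e-84
Multiply by the mixture weights:
  π_A·L_A = 0.31 × 2.96329e-05 = 9.18619e-06
  π_B·L_B = 0.17 × 0.109776 = 0.0186619
  π_C·L_C = 0.21 × 0.0906687 = 0.0190404
  π_D·L_D = 0.31 × 1.51924e-84 = 4.70964e-85
Sum: 9.18619e-06 + 0.0186619 + 0.0190404 + 4.70964e-85 = 0.0377115
P(Subgroup B | data) = 0.0186619 / 0.0377115 ≈ 0.495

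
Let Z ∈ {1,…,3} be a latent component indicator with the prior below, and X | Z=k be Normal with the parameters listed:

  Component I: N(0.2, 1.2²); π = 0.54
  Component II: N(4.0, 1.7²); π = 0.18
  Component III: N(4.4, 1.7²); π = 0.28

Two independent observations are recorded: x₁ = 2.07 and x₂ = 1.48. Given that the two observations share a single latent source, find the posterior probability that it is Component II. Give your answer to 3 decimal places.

The responsibility of component k is π_k f_k(x) divided by Σ_j π_j f_j(x).
Since both observations come from the same component, the likelihood for component k is f_k(x₁)·f_k(x₂).
  L_I = [0.0987206] × [0.188219] = 0.0185811
  L_II = [0.123192] × [0.0782183] = 0.00963585
  L_III = [0.0917376] × [0.0536796] = 0.00492444
Weight by the priors:
  π_I·L_I = 0.54 × 0.0185811 = 0.0100338
  π_II·L_II = 0.18 × 0.00963585 = 0.00173445
  π_III·L_III = 0.28 × 0.00492444 = 0.00137884
Marginal: 0.0100338 + 0.00173445 + 0.00137884 = 0.0131471
P(Component II | data) ≈ 0.132

0.132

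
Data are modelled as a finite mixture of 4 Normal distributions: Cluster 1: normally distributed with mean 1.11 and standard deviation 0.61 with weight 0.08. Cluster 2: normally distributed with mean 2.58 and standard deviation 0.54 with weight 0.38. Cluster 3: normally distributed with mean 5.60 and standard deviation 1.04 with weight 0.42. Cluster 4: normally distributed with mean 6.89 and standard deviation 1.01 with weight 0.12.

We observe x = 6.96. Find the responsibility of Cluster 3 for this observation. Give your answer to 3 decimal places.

0.592

P(component k | x) = π_k·f_k(x) / marginal(x), where marginal(x) = Σ_j π_j·f_j(x).
Component likelihoods at x = 6.96:
  p_1 = 6.9868e-21
  p_2 = 3.82272e-15
  p_3 = 0.163133
  p_4 = 0.394045
Weight by the priors:
  π_1·p_1 = 0.08 × 6.9868e-21 = 5.58944e-22
  π_2·p_2 = 0.38 × 3.82272e-15 = 1.45263e-15
  π_3·p_3 = 0.42 × 0.163133 = 0.0685159
  π_4·p_4 = 0.12 × 0.394045 = 0.0472854
Normaliser: 5.58944e-22 + 1.45263e-15 + 0.0685159 + 0.0472854 = 0.115801
Responsibility of Cluster 3: 0.0685159 / 0.115801 ≈ 0.592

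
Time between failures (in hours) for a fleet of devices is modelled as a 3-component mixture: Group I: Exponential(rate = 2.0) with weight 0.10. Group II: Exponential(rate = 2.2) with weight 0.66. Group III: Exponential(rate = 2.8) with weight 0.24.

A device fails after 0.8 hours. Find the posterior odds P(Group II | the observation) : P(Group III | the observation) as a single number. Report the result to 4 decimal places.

3.4919

Since P(k|x) ∝ w_k f_k(x), the posterior odds are w_i f_i(x) / (w_j f_j(x)).
Evaluate each component's likelihood at the observed value:
  L_I = 0.403793
  L_II = 0.378499
  L_III = 0.298084
Posterior odds = (w_II·L_II) / (w_III·L_III) = (0.66·0.378499) / (0.24·0.298084) = 0.249809 / 0.0715401 ≈ 3.4919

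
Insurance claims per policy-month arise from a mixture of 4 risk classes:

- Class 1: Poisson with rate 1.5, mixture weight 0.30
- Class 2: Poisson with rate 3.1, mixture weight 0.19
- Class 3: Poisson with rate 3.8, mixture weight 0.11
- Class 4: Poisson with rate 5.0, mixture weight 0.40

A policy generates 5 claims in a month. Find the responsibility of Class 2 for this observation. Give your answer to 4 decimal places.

P(component k | x) = P(Z=k)·f_k(x) / marginal(x), where marginal(x) = Σ_j P(Z=j)·f_j(x).
Poisson probabilities:
  p_1 = 0.01412
  p_2 = 0.107477
  p_3 = 0.147713
  p_4 = 0.175467
Weight by the priors:
  P(Z=1)·p_1 = 0.30 × 0.01412 = 0.00423599
  P(Z=2)·p_2 = 0.19 × 0.107477 = 0.0204206
  P(Z=3)·p_3 = 0.11 × 0.147713 = 0.0162484
  P(Z=4)·p_4 = 0.40 × 0.175467 = 0.0701869
Evidence: 0.00423599 + 0.0204206 + 0.0162484 + 0.0701869 = 0.111092
P(Class 2 | 5 claims) = 0.0204206 / 0.111092 ≈ 0.1838

0.1838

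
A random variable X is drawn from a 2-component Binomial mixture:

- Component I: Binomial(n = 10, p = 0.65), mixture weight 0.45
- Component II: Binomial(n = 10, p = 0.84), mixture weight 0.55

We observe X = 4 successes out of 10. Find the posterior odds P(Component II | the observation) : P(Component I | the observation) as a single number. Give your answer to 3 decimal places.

0.031

Only the two components matter; the odds are (w_i f_i(x)) / (w_j f_j(x)).
Binomial probabilities:
  f_I = C(10,4)·0.65^4·0.35^6 = 210·0.178506·0.00183827 = 0.0689098
  f_II = C(10,4)·0.84^4·0.16^6 = 210·0.497871·1.67772e-05 = 0.00175411
Posterior odds = (w_II·f_II) / (w_I·f_I) = (0.55·0.00175411) / (0.45·0.0689098) = 0.000964759 / 0.0310094 ≈ 0.031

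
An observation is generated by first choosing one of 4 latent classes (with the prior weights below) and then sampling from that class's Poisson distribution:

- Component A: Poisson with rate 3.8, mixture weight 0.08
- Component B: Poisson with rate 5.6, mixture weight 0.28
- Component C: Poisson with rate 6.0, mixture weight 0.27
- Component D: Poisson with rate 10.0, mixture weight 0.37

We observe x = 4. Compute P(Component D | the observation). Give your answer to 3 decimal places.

Apply Bayes' rule: the posterior for each component is proportional to its prior times its likelihood at x.
Evaluate each component's likelihood at the observed value:
  p_A = e^(−3.8)·3.8^4/4! = 0.194359
  p_B = e^(−5.6)·5.6^4/4! = 0.151528
  p_C = e^(−6.0)·6.0^4/4! = 0.133853
  p_D = e^(−10.0)·10.0^4/4! = 0.0189166
Weight by the priors:
  P(Z=A)·p_A = 0.08 × 0.194359 = 0.0155487
  P(Z=B)·p_B = 0.28 × 0.151528 = 0.0424277
  P(Z=C)·p_C = 0.27 × 0.133853 = 0.0361402
  P(Z=D)·p_D = 0.37 × 0.0189166 = 0.00699916
Denominator: 0.0155487 + 0.0424277 + 0.0361402 + 0.00699916 = 0.101116
P(Component D | x) ≈ 0.069

0.069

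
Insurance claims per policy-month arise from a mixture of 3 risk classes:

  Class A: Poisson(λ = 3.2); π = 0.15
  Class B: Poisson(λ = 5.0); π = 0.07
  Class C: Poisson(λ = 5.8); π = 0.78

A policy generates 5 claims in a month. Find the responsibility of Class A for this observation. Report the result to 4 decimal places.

0.1078

By Bayes' theorem, P(k | x) = π_k f_k(x) / Σ_j π_j f_j(x).
Component likelihoods at x = 5 claims:
  f_A = 0.113979
  f_B = 0.175467
  f_C = 0.165596
Unnormalised posteriors:
  π_A·f_A = 0.15 × 0.113979 = 0.0170969
  π_B·f_B = 0.07 × 0.175467 = 0.0122827
  π_C·f_C = 0.78 × 0.165596 = 0.129165
Marginal: 0.0170969 + 0.0122827 + 0.129165 = 0.158545
P(Class A | x) ≈ 0.1078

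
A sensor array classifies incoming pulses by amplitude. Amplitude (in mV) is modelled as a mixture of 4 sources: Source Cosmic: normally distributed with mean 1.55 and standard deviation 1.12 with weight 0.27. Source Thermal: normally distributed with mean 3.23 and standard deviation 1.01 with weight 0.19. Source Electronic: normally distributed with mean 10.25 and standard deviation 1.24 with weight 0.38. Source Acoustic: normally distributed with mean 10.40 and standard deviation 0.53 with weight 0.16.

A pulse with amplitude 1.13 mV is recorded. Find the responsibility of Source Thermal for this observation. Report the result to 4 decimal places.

0.0879

P(component k | x) = P(Z=k)·f_k(x) / marginal(x), where marginal(x) = Σ_j P(Z=j)·f_j(x).
Evaluate each component's likelihood at the observed value:
  f_Cosmic = (1/(1.12·√(2π)))·exp(−(1.13−1.55)²/(2·1.12²)) = 0.356198·exp(-0.07031) = 0.332013
  f_Thermal = (1/(1.01·√(2π)))·exp(−(1.13−3.23)²/(2·1.01²)) = 0.394992·exp(-2.16155) = 0.0454819
  f_Electronic = (1/(1.24·√(2π)))·exp(−(1.13−10.25)²/(2·1.24²)) = 0.321728·exp(-27.04683) = 5.77033e-13
  f_Acoustic = (1/(0.53·√(2π)))·exp(−(1.13−10.40)²/(2·0.53²)) = 0.752721·exp(-152.95995) = 2.7988e-67
Weight by the priors:
  P(Z=Cosmic)·f_Cosmic = 0.27 × 0.332013 = 0.0896436
  P(Z=Thermal)·f_Thermal = 0.19 × 0.0454819 = 0.00864155
  P(Z=Electronic)·f_Electronic = 0.38 × 5.77033e-13 = 2.19273e-13
  P(Z=Acoustic)·f_Acoustic = 0.16 × 2.7988e-67 = 4.47808e-68
Normaliser: 0.0896436 + 0.00864155 + 2.19273e-13 + 4.47808e-68 = 0.0982852
So the posterior for Source Thermal is 0.00864155 / 0.0982852 ≈ 0.0879.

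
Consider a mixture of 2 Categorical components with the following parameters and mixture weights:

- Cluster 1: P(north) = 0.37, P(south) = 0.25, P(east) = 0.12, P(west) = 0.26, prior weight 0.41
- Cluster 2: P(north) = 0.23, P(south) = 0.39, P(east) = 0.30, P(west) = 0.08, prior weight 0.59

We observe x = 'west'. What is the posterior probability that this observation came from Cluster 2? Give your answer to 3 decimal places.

0.307

Posterior ∝ prior × likelihood, so P(k | x) ∝ w_k f_k(x); normalise over all components.
Component likelihoods at x = 'west':
  L_1 = P(west | comp) = 0.26
  L_2 = P(west | comp) = 0.08
Multiply by the mixture weights:
  w_1·L_1 = 0.41 × 0.26 = 0.1066
  w_2·L_2 = 0.59 × 0.08 = 0.0472
Normaliser: 0.1066 + 0.0472 = 0.1538
So the posterior for Cluster 2 is 0.0472 / 0.1538 ≈ 0.307.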